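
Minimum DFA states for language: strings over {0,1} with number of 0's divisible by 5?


Track (count of 0) mod 5: states 0..4, accept at 0
Minimal DFA: 5 states


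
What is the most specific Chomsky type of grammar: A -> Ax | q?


Left-linear: every RHS is a terminal or one nonterminal followed by a terminal
Classification: Type 3 (Regular)


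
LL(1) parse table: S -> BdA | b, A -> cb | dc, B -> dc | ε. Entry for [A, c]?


For [A, c]: 'c' ∈ FIRST(cb)
Entry: A -> cb


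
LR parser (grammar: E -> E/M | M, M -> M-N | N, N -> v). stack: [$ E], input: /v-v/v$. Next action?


shift '/' to continue E -> E/M
Action: shift


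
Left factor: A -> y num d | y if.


Common prefix: 'y'
Factored: A -> y A', A' -> num d | if


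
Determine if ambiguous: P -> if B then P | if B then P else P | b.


dangling else: 'if B then if B then b else b' parses two ways
Ambiguous


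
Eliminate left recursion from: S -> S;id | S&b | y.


Left-recursive alternatives: S;id, S&b; non-recursive: y
Introduce S': S -> yS', S' -> ;idS' | &bS' | ε


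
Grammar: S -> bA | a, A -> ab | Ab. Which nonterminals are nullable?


A nonterminal is nullable iff some alternative derives ε (directly, or every symbol in it is nullable)
Nullable: {}


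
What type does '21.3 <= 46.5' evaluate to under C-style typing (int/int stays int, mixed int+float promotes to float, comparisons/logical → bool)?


Operand types: float <= float
Rule: comparison yields bool
Result type: bool


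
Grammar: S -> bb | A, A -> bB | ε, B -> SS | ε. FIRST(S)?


Per alternative of S: FIRST(bb) = {b}; FIRST(A) = {b, ε}
FIRST(S) = {b, ε}


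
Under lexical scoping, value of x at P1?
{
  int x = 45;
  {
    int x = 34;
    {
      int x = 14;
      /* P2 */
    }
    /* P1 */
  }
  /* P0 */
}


x declared in the same block as P1
x = 34


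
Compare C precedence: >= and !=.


'>=' is relational (level 7); '!=' is equality (level 6)
Higher level binds tighter
'>=' has higher precedence than '!='


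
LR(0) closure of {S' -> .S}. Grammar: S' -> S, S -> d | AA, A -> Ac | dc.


Start: S' -> .S
For each item with dot before a nonterminal B, add B -> .γ for every B-production
Closure: [S' -> .S, S -> .d, S -> .AA, A -> .Ac, A -> .dc]


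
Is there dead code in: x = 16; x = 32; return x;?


first assignment to x is overwritten before any read
Dead: 'x = 16'


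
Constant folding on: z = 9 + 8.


9 + 8 = 17 at compile time
Optimized: z = 17


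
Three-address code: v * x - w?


Break into single-operator statements:
t1 = v * x
t2 = t1 - w


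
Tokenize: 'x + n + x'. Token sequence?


Scan left to right, longest-match per lexeme
Tokens: ID(x), OP(+), ID(n), OP(+), ID(x)


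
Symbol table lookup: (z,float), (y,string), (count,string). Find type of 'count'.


Lookup 'count' → type string


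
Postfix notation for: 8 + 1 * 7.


* has higher precedence, evaluate 1*7 first
Postfix: 8 1 7 * +


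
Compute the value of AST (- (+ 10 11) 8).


Evaluate inner: (+ 10 11) = 21
Evaluate root: (- 21 8) = 13
Result: 13


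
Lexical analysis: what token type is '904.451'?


Pattern: digits with a decimal point
Type: FLOAT_LITERAL


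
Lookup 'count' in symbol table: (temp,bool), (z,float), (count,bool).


Lookup 'count' → type bool


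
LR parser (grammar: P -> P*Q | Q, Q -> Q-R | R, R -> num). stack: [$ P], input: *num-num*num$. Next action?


shift '*' to continue P -> P*Q
Action: shift


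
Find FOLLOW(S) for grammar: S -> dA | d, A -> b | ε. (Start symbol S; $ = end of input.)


$ ∈ FOLLOW(S). For each A -> αBβ: add FIRST(β)\{ε} to FOLLOW(B); if β nullable, add FOLLOW(A).
FOLLOW(S) = {$}


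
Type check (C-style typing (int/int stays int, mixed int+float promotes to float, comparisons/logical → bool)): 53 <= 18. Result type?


Operand types: int <= int
Rule: comparison yields bool
Result type: bool


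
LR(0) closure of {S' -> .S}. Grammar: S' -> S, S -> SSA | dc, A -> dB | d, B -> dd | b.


Start: S' -> .S
For each item with dot before a nonterminal B, add B -> .γ for every B-production
Closure: [S' -> .S, S -> .SSA, S -> .dc]


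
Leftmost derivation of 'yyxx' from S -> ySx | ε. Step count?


Derivation: S => ySx => yySxx => yyxx
Steps: 3


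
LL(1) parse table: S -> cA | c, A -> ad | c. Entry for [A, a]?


For [A, a]: 'a' ∈ FIRST(ad)
Entry: A -> ad


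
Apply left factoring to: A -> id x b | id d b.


Common prefix: 'id'
Factored: A -> id A', A' -> x b | d b


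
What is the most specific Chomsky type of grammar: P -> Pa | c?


Left-linear: every RHS is a terminal or one nonterminal followed by a terminal
Classification: Type 3 (Regular)


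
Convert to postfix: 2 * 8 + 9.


Left to right (same or higher precedence on left)
Postfix: 2 8 * 9 +


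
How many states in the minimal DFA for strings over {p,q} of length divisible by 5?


Track length mod 5: states 0..4, accept at 0
Minimal DFA: 5 states


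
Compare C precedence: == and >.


'>' is relational (level 7); '==' is equality (level 6)
Higher level binds tighter
'>' has higher precedence than '=='


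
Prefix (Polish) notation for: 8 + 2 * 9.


'*' binds tighter: tree is (+ 8 (* 2 9))
Prefix: + 8 * 2 9


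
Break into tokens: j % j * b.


Scan left to right, longest-match per lexeme
Tokens: ID(j), OP(%), ID(j), OP(*), ID(b)


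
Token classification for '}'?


Pattern: delimiter/punctuation
Type: PUNCTUATION


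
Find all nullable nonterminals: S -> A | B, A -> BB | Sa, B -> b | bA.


A nonterminal is nullable iff some alternative derives ε (directly, or every symbol in it is nullable)
Nullable: {}


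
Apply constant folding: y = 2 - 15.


2 - 15 = -13 at compile time
Optimized: y = -13


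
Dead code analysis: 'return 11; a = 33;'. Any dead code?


statement follows a return and is unreachable
Dead: 'a = 33'


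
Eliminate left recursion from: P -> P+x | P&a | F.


Left-recursive alternatives: P+x, P&a; non-recursive: F
Introduce P': P -> FP', P' -> +xP' | &aP' | ε


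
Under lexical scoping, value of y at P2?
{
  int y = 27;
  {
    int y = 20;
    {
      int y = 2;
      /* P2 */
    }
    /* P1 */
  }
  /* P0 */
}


y declared in the same block as P2
y = 2


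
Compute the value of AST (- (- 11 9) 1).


Evaluate inner: (- 11 9) = 2
Evaluate root: (- 2 1) = 1
Result: 1


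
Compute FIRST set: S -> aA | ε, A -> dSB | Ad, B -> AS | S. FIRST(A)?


Per alternative of A: FIRST(dSB) = {d}; FIRST(Ad) = {d}
FIRST(A) = {d}


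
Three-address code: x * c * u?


Break into single-operator statements:
t1 = x * c
t2 = t1 * u


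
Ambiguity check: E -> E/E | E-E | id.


'id/id-id' has two parse trees (no precedence encoded between / and -)
Ambiguous


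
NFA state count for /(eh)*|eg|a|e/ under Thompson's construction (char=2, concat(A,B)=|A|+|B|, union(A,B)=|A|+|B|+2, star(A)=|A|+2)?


Syntax tree has 6 char leaf(s), 3 union(s), 1 star(s)
chars contribute 6×2 = 12; each union adds +2; each star adds +2
Total: 12 + 6 + 2 = 20 states


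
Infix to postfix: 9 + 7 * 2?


* has higher precedence, evaluate 7*2 first
Postfix: 9 7 2 * +


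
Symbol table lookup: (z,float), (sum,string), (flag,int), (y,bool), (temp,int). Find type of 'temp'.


Lookup 'temp' → type int


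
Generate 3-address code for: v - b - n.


Break into single-operator statements:
t1 = v - b
t2 = t1 - n


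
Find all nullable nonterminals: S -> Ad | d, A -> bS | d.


A nonterminal is nullable iff some alternative derives ε (directly, or every symbol in it is nullable)
Nullable: {}


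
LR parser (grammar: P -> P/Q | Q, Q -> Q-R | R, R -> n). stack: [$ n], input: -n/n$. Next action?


'n' on top is the handle for R -> n
Action: reduce (R -> n)


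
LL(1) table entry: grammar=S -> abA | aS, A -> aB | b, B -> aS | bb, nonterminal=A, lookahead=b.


For [A, b]: 'b' ∈ FIRST(b)
Entry: A -> b


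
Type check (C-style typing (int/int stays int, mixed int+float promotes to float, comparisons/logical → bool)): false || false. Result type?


Operand types: bool || bool
Rule: logical operators take bool operands and yield bool
Result type: bool


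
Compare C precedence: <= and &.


'<=' is relational (level 7); '&' is bitwise AND (level 5)
Higher level binds tighter
'<=' has higher precedence than '&'


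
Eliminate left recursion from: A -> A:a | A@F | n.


Left-recursive alternatives: A:a, A@F; non-recursive: n
Introduce A': A -> nA', A' -> :aA' | @FA' | ε


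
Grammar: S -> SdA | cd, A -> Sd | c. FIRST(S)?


Per alternative of S: FIRST(SdA) = {c}; FIRST(cd) = {c}
FIRST(S) = {c}


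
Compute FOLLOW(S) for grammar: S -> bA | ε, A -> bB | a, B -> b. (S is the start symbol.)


$ ∈ FOLLOW(S). For each A -> αBβ: add FIRST(β)\{ε} to FOLLOW(B); if β nullable, add FOLLOW(A).
FOLLOW(S) = {$}


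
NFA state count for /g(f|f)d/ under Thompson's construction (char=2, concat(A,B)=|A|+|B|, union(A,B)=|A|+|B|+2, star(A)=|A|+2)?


Syntax tree has 4 char leaf(s), 1 union(s), 0 star(s)
chars contribute 4×2 = 8; each union adds +2; each star adds +2
Total: 8 + 2 + 0 = 10 states


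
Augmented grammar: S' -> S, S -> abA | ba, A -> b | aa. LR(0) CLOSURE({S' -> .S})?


Start: S' -> .S
For each item with dot before a nonterminal B, add B -> .γ for every B-production
Closure: [S' -> .S, S -> .abA, S -> .ba]


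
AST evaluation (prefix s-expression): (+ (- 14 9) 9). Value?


Evaluate inner: (- 14 9) = 5
Evaluate root: (+ 5 9) = 14
Result: 14


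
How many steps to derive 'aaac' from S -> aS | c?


Derivation: S => aS => aaS => aaaS => aaac
Steps: 4


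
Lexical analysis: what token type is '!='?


Pattern: operator symbol
Type: OPERATOR


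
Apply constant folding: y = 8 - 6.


8 - 6 = 2 at compile time
Optimized: y = 2


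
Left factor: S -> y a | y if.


Common prefix: 'y'
Factored: S -> y S', S' -> a | if


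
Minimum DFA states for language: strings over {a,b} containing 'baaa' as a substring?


KMP-style automaton: 4 progress states + 1 absorbing accept = 5
Minimal DFA: 5 states


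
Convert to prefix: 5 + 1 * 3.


'*' binds tighter: tree is (+ 5 (* 1 3))
Prefix: + 5 * 1 3


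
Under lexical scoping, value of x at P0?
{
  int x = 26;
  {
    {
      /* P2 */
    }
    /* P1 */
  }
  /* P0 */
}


x declared in the same block as P0
x = 26


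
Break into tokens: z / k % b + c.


Scan left to right, longest-match per lexeme
Tokens: ID(z), OP(/), ID(k), OP(%), ID(b), OP(+), ID(c)


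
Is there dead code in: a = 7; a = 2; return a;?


first assignment to a is overwritten before any read
Dead: 'a = 7'


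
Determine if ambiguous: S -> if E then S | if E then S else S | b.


dangling else: 'if E then if E then b else b' parses two ways
Ambiguous


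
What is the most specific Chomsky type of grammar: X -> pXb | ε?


Single nonterminal LHS, but p^n b^n is not regular
Classification: Type 2 (Context-Free)


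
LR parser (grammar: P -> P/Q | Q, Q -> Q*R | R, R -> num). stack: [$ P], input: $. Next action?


start symbol P on stack, input exhausted
Action: accept


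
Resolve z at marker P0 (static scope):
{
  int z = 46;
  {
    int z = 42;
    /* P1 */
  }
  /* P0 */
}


z declared in the same block as P0
z = 46


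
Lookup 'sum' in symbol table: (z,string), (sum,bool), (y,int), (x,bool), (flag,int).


Lookup 'sum' → type bool


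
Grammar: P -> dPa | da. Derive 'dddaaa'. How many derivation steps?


Derivation: P => dPa => ddPaa => dddaaa
Steps: 3


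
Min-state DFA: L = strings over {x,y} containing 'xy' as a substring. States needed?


KMP-style automaton: 2 progress states + 1 absorbing accept = 3
Minimal DFA: 3 states


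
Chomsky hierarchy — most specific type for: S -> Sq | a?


Left-linear: every RHS is a terminal or one nonterminal followed by a terminal
Classification: Type 3 (Regular)


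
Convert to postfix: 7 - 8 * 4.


* has higher precedence, evaluate 8*4 first
Postfix: 7 8 4 * -


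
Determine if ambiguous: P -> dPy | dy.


balanced d^n…y^n: each string has a unique parse
Unambiguous


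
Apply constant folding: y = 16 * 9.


16 * 9 = 144 at compile time
Optimized: y = 144


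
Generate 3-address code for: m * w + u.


Break into single-operator statements:
t1 = m * w
t2 = t1 + u


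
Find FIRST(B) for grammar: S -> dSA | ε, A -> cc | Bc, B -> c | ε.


Per alternative of B: FIRST(c) = {c}; FIRST(ε) = {ε}
FIRST(B) = {c, ε}


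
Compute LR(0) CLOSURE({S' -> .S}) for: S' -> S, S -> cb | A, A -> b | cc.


Start: S' -> .S
For each item with dot before a nonterminal B, add B -> .γ for every B-production
Closure: [S' -> .S, S -> .cb, S -> .A, A -> .b, A -> .cc]


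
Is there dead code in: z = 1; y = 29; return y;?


z is assigned but never read
Dead: 'z = 1'


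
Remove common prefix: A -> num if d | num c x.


Common prefix: 'num'
Factored: A -> num A', A' -> if d | c x


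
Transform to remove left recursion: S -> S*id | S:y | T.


Left-recursive alternatives: S*id, S:y; non-recursive: T
Introduce S': S -> TS', S' -> *idS' | :yS' | ε


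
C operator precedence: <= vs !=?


'<=' is relational (level 7); '!=' is equality (level 6)
Higher level binds tighter
'<=' has higher precedence than '!='


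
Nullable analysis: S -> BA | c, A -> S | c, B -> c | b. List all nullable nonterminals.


A nonterminal is nullable iff some alternative derives ε (directly, or every symbol in it is nullable)
Nullable: {}


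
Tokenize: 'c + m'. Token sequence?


Scan left to right, longest-match per lexeme
Tokens: ID(c), OP(+), ID(m)


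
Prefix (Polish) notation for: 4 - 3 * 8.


'*' binds tighter: tree is (- 4 (* 3 8))
Prefix: - 4 * 3 8


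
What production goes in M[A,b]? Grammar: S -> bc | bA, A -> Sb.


For [A, b]: 'b' ∈ FIRST(Sb)
Entry: A -> Sb


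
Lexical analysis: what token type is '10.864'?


Pattern: digits with a decimal point
Type: FLOAT_LITERAL


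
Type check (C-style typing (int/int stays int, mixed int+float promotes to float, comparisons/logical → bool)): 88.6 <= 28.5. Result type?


Operand types: float <= float
Rule: comparison yields bool
Result type: bool


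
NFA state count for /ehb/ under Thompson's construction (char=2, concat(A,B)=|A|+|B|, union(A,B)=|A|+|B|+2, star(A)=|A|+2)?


Syntax tree has 3 char leaf(s), 0 union(s), 0 star(s)
chars contribute 3×2 = 6; each union adds +2; each star adds +2
Total: 6 + 0 + 0 = 6 states


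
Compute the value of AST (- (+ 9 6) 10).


Evaluate inner: (+ 9 6) = 15
Evaluate root: (- 15 10) = 5
Result: 5


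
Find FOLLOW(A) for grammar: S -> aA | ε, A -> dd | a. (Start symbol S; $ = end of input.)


$ ∈ FOLLOW(S). For each A -> αBβ: add FIRST(β)\{ε} to FOLLOW(B); if β nullable, add FOLLOW(A).
FOLLOW(A) = {$}


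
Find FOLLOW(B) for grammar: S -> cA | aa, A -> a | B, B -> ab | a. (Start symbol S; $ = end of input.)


$ ∈ FOLLOW(S). For each A -> αBβ: add FIRST(β)\{ε} to FOLLOW(B); if β nullable, add FOLLOW(A).
FOLLOW(B) = {$}


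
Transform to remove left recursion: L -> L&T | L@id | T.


Left-recursive alternatives: L&T, L@id; non-recursive: T
Introduce L': L -> TL', L' -> &TL' | @idL' | ε


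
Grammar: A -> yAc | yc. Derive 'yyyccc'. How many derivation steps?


Derivation: A => yAc => yyAcc => yyyccc
Steps: 3


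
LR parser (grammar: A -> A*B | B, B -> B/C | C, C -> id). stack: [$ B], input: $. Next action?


lookahead ∉ {/} so B won't extend; reduce A -> B
Action: reduce (A -> B)


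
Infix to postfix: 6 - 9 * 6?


* has higher precedence, evaluate 9*6 first
Postfix: 6 9 6 * -


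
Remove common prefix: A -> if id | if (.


Common prefix: 'if'
Factored: A -> if A', A' -> id | (


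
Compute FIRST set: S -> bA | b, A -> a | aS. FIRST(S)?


Per alternative of S: FIRST(bA) = {b}; FIRST(b) = {b}
FIRST(S) = {b}


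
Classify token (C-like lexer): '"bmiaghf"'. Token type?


Pattern: double-quoted sequence
Type: STRING_LITERAL


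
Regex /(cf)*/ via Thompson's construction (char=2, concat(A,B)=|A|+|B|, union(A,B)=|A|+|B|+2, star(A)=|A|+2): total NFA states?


Syntax tree has 2 char leaf(s), 0 union(s), 1 star(s)
chars contribute 2×2 = 4; each union adds +2; each star adds +2
Total: 4 + 0 + 2 = 6 states


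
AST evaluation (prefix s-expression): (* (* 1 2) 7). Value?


Evaluate inner: (* 1 2) = 2
Evaluate root: (* 2 7) = 14
Result: 14


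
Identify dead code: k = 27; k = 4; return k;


first assignment to k is overwritten before any read
Dead: 'k = 27'


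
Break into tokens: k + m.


Scan left to right, longest-match per lexeme
Tokens: ID(k), OP(+), ID(m)


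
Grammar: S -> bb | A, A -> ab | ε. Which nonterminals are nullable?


A nonterminal is nullable iff some alternative derives ε (directly, or every symbol in it is nullable)
Nullable: {A, S}


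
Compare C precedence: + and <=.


'+' is additive (level 9); '<=' is relational (level 7)
Higher level binds tighter
'+' has higher precedence than '<='


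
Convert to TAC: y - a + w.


Break into single-operator statements:
t1 = y - a
t2 = t1 + w


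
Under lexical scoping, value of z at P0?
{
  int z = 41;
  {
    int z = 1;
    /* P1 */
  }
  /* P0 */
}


z declared in the same block as P0
z = 41


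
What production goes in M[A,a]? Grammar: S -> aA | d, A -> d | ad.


For [A, a]: 'a' ∈ FIRST(ad)
Entry: A -> ad


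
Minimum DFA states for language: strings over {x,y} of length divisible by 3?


Track length mod 3: states 0..2, accept at 0
Minimal DFA: 3 states


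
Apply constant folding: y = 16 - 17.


16 - 17 = -1 at compile time
Optimized: y = -1


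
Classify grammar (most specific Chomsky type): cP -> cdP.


LHS has context (more than one symbol) and |LHS| ≤ |RHS|
Classification: Type 1 (Context-Sensitive)


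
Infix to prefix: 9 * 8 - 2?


left-to-right (same/higher precedence on left): tree is (- (* 9 8) 2)
Prefix: - * 9 8 2


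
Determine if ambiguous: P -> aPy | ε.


balanced a^n…y^n: each string has a unique parse
Unambiguous


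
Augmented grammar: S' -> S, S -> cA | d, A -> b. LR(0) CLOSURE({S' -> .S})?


Start: S' -> .S
For each item with dot before a nonterminal B, add B -> .γ for every B-production
Closure: [S' -> .S, S -> .cA, S -> .d]


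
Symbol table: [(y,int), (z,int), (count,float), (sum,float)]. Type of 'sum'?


Lookup 'sum' → type float


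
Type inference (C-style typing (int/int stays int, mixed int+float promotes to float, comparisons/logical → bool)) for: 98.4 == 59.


Operand types: float == int
Rule: comparison yields bool
Result type: bool


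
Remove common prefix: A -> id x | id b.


Common prefix: 'id'
Factored: A -> id A', A' -> x | b


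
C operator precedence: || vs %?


'%' is multiplicative (level 10); '||' is logical OR (level 1)
Higher level binds tighter
'%' has higher precedence than '||'


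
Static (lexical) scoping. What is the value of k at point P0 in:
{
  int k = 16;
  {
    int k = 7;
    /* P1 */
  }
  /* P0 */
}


k declared in the same block as P0
k = 16


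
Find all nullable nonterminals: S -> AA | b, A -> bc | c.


A nonterminal is nullable iff some alternative derives ε (directly, or every symbol in it is nullable)
Nullable: {}


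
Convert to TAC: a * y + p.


Break into single-operator statements:
t1 = a * y
t2 = t1 + p


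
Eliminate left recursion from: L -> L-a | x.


Left-recursive alternatives: L-a; non-recursive: x
Introduce L': L -> xL', L' -> -aL' | ε


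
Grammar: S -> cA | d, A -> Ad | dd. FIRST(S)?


Per alternative of S: FIRST(cA) = {c}; FIRST(d) = {d}
FIRST(S) = {c, d}


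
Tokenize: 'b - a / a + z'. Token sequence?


Scan left to right, longest-match per lexeme
Tokens: ID(b), OP(-), ID(a), OP(/), ID(a), OP(+), ID(z)


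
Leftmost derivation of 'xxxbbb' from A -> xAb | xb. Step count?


Derivation: A => xAb => xxAbb => xxxbbb
Steps: 3


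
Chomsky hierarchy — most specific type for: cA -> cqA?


LHS has context (more than one symbol) and |LHS| ≤ |RHS|
Classification: Type 1 (Context-Sensitive)


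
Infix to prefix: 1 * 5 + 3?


left-to-right (same/higher precedence on left): tree is (+ (* 1 5) 3)
Prefix: + * 1 5 3


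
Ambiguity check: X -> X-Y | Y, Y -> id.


precedence layered via separate nonterminal Y: deterministic
Unambiguous


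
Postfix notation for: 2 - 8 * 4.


* has higher precedence, evaluate 8*4 first
Postfix: 2 8 4 * -


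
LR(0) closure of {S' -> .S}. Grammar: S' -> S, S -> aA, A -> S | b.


Start: S' -> .S
For each item with dot before a nonterminal B, add B -> .γ for every B-production
Closure: [S' -> .S, S -> .aA]


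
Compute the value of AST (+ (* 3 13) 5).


Evaluate inner: (* 3 13) = 39
Evaluate root: (+ 39 5) = 44
Result: 44


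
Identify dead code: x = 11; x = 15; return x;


first assignment to x is overwritten before any read
Dead: 'x = 11'


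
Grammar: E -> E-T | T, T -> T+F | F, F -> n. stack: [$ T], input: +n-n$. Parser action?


shift '+' to continue T -> T+F
Action: shift


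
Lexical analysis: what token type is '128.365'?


Pattern: digits with a decimal point
Type: FLOAT_LITERAL


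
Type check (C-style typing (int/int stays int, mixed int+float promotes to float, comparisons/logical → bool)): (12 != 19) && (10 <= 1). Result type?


Operand types: bool && bool
Rule: logical operators take bool operands and yield bool
Result type: bool


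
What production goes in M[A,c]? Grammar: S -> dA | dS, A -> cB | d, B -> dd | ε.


For [A, c]: 'c' ∈ FIRST(cB)
Entry: A -> cB


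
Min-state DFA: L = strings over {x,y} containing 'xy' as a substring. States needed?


KMP-style automaton: 2 progress states + 1 absorbing accept = 3
Minimal DFA: 3 states


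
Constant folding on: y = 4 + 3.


4 + 3 = 7 at compile time
Optimized: y = 7


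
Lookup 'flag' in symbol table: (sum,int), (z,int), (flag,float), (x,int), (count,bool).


Lookup 'flag' → type float


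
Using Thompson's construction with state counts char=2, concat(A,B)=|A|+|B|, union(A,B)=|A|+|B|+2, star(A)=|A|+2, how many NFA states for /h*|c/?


Syntax tree has 2 char leaf(s), 1 union(s), 1 star(s)
chars contribute 2×2 = 4; each union adds +2; each star adds +2
Total: 4 + 2 + 2 = 8 states


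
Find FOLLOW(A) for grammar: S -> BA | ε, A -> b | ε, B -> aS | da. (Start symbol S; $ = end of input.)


$ ∈ FOLLOW(S). For each A -> αBβ: add FIRST(β)\{ε} to FOLLOW(B); if β nullable, add FOLLOW(A).
FOLLOW(A) = {$, b}


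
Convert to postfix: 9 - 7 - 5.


Left to right (same or higher precedence on left)
Postfix: 9 7 - 5 -


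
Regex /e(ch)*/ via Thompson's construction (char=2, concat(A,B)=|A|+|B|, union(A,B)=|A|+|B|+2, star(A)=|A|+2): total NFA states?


Syntax tree has 3 char leaf(s), 0 union(s), 1 star(s)
chars contribute 3×2 = 6; each union adds +2; each star adds +2
Total: 6 + 0 + 2 = 8 states


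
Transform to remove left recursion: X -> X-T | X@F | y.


Left-recursive alternatives: X-T, X@F; non-recursive: y
Introduce X': X -> yX', X' -> -TX' | @FX' | ε


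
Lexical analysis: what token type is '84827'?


Pattern: digits only
Type: INTEGER_LITERAL


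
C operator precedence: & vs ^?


'&' is bitwise AND (level 5); '^' is bitwise XOR (level 4)
Higher level binds tighter
'&' has higher precedence than '^'


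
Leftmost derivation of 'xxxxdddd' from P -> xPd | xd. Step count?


Derivation: P => xPd => xxPdd => xxxPddd => xxxxdddd
Steps: 4


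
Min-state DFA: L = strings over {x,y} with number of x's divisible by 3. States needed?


Track (count of x) mod 3: states 0..2, accept at 0
Minimal DFA: 3 states


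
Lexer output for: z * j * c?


Scan left to right, longest-match per lexeme
Tokens: ID(z), OP(*), ID(j), OP(*), ID(c)


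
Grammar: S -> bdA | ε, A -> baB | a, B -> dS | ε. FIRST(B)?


Per alternative of B: FIRST(dS) = {d}; FIRST(ε) = {ε}
FIRST(B) = {d, ε}


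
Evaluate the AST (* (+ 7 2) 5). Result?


Evaluate inner: (+ 7 2) = 9
Evaluate root: (* 9 5) = 45
Result: 45


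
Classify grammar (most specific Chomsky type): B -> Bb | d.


Left-linear: every RHS is a terminal or one nonterminal followed by a terminal
Classification: Type 3 (Regular)


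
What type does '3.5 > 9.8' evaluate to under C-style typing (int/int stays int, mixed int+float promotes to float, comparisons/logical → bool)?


Operand types: float > float
Rule: comparison yields bool
Result type: bool


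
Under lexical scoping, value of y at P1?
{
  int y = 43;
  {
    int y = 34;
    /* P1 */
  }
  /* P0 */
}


y declared in the same block as P1
y = 34


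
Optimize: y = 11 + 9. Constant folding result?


11 + 9 = 20 at compile time
Optimized: y = 20


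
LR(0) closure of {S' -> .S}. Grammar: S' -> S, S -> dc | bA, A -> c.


Start: S' -> .S
For each item with dot before a nonterminal B, add B -> .γ for every B-production
Closure: [S' -> .S, S -> .dc, S -> .bA]


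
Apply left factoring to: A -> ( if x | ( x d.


Common prefix: '('
Factored: A -> ( A', A' -> if x | x d


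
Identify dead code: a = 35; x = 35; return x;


a is assigned but never read
Dead: 'a = 35'


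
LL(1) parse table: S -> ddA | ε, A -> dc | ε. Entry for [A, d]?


For [A, d]: 'd' ∈ FIRST(dc)
Entry: A -> dc


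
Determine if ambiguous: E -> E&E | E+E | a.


'a&a+a' has two parse trees (no precedence encoded between & and +)
Ambiguous


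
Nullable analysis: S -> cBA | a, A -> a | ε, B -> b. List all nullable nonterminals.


A nonterminal is nullable iff some alternative derives ε (directly, or every symbol in it is nullable)
Nullable: {A}


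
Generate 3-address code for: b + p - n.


Break into single-operator statements:
t1 = b + p
t2 = t1 - n


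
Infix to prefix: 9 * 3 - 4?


left-to-right (same/higher precedence on left): tree is (- (* 9 3) 4)
Prefix: - * 9 3 4


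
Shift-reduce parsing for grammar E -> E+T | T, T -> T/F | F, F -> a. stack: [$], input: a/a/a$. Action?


no handle on stack; shift 'a'
Action: shift


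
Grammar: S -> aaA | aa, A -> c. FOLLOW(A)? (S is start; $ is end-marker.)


$ ∈ FOLLOW(S). For each A -> αBβ: add FIRST(β)\{ε} to FOLLOW(B); if β nullable, add FOLLOW(A).
FOLLOW(A) = {$}


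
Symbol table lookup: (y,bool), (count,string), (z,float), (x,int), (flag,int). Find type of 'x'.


Lookup 'x' → type int


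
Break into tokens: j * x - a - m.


Scan left to right, longest-match per lexeme
Tokens: ID(j), OP(*), ID(x), OP(-), ID(a), OP(-), ID(m)


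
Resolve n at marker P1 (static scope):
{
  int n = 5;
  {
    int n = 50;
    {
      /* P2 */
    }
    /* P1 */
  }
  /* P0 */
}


n declared in the same block as P1
n = 50


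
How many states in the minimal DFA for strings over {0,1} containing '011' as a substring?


KMP-style automaton: 3 progress states + 1 absorbing accept = 4
Minimal DFA: 4 states


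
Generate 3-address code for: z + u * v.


Break into single-operator statements:
t1 = u * v
t2 = z + t1


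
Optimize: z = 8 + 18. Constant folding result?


8 + 18 = 26 at compile time
Optimized: z = 26


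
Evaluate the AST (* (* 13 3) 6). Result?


Evaluate inner: (* 13 3) = 39
Evaluate root: (* 39 6) = 234
Result: 234


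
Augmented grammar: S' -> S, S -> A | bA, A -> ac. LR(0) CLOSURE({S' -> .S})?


Start: S' -> .S
For each item with dot before a nonterminal B, add B -> .γ for every B-production
Closure: [S' -> .S, S -> .A, S -> .bA, A -> .ac]


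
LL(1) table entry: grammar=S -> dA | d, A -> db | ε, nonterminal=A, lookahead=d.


For [A, d]: 'd' ∈ FIRST(db)
Entry: A -> db


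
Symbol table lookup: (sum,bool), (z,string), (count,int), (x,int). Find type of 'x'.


Lookup 'x' → type int


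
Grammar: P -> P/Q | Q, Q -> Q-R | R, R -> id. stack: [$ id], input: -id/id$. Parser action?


'id' on top is the handle for R -> id
Action: reduce (R -> id)


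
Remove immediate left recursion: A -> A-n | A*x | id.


Left-recursive alternatives: A-n, A*x; non-recursive: id
Introduce A': A -> idA', A' -> -nA' | *xA' | ε


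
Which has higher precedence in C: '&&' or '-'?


'-' is additive (level 9); '&&' is logical AND (level 2)
Higher level binds tighter
'-' has higher precedence than '&&'


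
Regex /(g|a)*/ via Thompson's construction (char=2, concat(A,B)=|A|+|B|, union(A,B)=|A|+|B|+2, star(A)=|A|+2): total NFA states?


Syntax tree has 2 char leaf(s), 1 union(s), 1 star(s)
chars contribute 2×2 = 4; each union adds +2; each star adds +2
Total: 4 + 2 + 2 = 8 states


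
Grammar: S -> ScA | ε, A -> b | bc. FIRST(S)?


Per alternative of S: FIRST(ScA) = {c}; FIRST(ε) = {ε}
FIRST(S) = {c, ε}


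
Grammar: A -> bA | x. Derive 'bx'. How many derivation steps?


Derivation: A => bA => bx
Steps: 2


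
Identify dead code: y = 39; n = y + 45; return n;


y is read by n's definition; n is returned
No dead code


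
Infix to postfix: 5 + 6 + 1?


Left to right (same or higher precedence on left)
Postfix: 5 6 + 1 +


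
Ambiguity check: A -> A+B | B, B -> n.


precedence layered via separate nonterminal B: deterministic
Unambiguous


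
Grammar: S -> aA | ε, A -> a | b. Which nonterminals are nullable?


A nonterminal is nullable iff some alternative derives ε (directly, or every symbol in it is nullable)
Nullable: {S}


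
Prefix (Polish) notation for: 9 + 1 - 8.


left-to-right (same/higher precedence on left): tree is (- (+ 9 1) 8)
Prefix: - + 9 1 8


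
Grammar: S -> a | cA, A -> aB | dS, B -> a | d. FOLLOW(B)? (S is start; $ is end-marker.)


$ ∈ FOLLOW(S). For each A -> αBβ: add FIRST(β)\{ε} to FOLLOW(B); if β nullable, add FOLLOW(A).
FOLLOW(B) = {$}


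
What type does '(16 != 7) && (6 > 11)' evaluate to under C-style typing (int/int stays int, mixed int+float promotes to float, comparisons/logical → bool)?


Operand types: bool && bool
Rule: logical operators take bool operands and yield bool
Result type: bool


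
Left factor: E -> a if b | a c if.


Common prefix: 'a'
Factored: E -> a E', E' -> if b | c if


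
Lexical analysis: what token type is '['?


Pattern: delimiter/punctuation
Type: PUNCTUATION


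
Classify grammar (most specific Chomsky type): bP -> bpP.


LHS has context (more than one symbol) and |LHS| ≤ |RHS|
Classification: Type 1 (Context-Sensitive)


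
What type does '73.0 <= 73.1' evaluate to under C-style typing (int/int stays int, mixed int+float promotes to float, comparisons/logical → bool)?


Operand types: float <= float
Rule: comparison yields bool
Result type: bool


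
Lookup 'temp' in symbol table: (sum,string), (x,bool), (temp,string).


Lookup 'temp' → type string


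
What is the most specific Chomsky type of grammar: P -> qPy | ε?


Single nonterminal LHS, but q^n y^n is not regular
Classification: Type 2 (Context-Free)


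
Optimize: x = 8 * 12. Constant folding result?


8 * 12 = 96 at compile time
Optimized: x = 96


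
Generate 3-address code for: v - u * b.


Break into single-operator statements:
t1 = u * b
t2 = v - t1


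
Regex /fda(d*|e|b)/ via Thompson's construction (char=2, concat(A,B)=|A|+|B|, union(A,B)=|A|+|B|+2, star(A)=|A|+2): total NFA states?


Syntax tree has 6 char leaf(s), 2 union(s), 1 star(s)
chars contribute 6×2 = 12; each union adds +2; each star adds +2
Total: 12 + 4 + 2 = 18 states


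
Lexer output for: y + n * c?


Scan left to right, longest-match per lexeme
Tokens: ID(y), OP(+), ID(n), OP(*), ID(c)


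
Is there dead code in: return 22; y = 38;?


statement follows a return and is unreachable
Dead: 'y = 38'


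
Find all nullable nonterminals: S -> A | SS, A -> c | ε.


A nonterminal is nullable iff some alternative derives ε (directly, or every symbol in it is nullable)
Nullable: {A, S}


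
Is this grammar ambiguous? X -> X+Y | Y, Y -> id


precedence layered via separate nonterminal Y: deterministic
Unambiguous


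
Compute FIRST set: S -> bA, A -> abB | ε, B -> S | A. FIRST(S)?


Per alternative of S: FIRST(bA) = {b}
FIRST(S) = {b}


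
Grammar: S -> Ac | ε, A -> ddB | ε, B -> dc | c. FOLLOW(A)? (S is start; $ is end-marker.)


$ ∈ FOLLOW(S). For each A -> αBβ: add FIRST(β)\{ε} to FOLLOW(B); if β nullable, add FOLLOW(A).
FOLLOW(A) = {c}


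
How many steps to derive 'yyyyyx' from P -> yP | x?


Derivation: P => yP => yyP => yyyP => yyyyP => yyyyyP => yyyyyx
Steps: 6


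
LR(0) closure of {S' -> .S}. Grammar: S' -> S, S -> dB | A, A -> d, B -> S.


Start: S' -> .S
For each item with dot before a nonterminal B, add B -> .γ for every B-production
Closure: [S' -> .S, S -> .dB, S -> .A, A -> .d]


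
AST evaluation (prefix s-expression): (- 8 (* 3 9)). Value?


Evaluate inner: (* 3 9) = 27
Evaluate root: (- 8 27) = -19
Result: -19


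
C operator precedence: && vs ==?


'==' is equality (level 6); '&&' is logical AND (level 2)
Higher level binds tighter
'==' has higher precedence than '&&'


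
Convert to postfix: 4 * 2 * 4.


Left to right (same or higher precedence on left)
Postfix: 4 2 * 4 *


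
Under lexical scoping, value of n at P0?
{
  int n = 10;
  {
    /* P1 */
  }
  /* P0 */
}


n declared in the same block as P0
n = 10


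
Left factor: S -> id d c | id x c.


Common prefix: 'id'
Factored: S -> id S', S' -> d c | x c


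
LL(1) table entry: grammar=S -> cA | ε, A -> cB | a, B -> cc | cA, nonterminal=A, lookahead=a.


For [A, a]: 'a' ∈ FIRST(a)
Entry: A -> a


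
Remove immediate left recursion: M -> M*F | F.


Left-recursive alternatives: M*F; non-recursive: F
Introduce M': M -> FM', M' -> *FM' | ε


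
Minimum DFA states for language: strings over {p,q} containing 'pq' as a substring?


KMP-style automaton: 2 progress states + 1 absorbing accept = 3
Minimal DFA: 3 states


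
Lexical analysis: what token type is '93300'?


Pattern: digits only
Type: INTEGER_LITERAL


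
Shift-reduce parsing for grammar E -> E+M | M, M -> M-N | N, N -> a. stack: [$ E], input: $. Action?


start symbol E on stack, input exhausted
Action: accept


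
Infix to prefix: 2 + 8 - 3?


left-to-right (same/higher precedence on left): tree is (- (+ 2 8) 3)
Prefix: - + 2 8 3


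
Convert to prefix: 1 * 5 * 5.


left-to-right (same/higher precedence on left): tree is (* (* 1 5) 5)
Prefix: * * 1 5 5


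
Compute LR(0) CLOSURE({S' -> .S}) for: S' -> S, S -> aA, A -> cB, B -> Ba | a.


Start: S' -> .S
For each item with dot before a nonterminal B, add B -> .γ for every B-production
Closure: [S' -> .S, S -> .aA]


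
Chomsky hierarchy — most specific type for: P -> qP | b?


Right-linear: every RHS is a terminal or a terminal followed by one nonterminal
Classification: Type 3 (Regular)


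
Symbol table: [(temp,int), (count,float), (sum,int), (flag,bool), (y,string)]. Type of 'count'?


Lookup 'count' → type float


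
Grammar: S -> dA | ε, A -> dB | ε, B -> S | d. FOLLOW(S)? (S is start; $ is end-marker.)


$ ∈ FOLLOW(S). For each A -> αBβ: add FIRST(β)\{ε} to FOLLOW(B); if β nullable, add FOLLOW(A).
FOLLOW(S) = {$}


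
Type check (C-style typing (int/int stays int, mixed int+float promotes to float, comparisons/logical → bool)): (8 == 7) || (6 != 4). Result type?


Operand types: bool || bool
Rule: logical operators take bool operands and yield bool
Result type: bool


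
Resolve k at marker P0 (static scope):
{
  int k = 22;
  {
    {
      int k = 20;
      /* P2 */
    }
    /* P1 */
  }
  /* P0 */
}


k declared in the same block as P0
k = 22


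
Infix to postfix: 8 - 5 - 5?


Left to right (same or higher precedence on left)
Postfix: 8 5 - 5 -


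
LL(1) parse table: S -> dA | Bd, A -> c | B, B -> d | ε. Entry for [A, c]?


For [A, c]: 'c' ∈ FIRST(c)
Entry: A -> c


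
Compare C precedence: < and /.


'/' is multiplicative (level 10); '<' is relational (level 7)
Higher level binds tighter
'/' has higher precedence than '<'


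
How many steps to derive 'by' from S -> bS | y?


Derivation: S => bS => by
Steps: 2


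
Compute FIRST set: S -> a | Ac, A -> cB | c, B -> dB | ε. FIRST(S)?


Per alternative of S: FIRST(a) = {a}; FIRST(Ac) = {c}
FIRST(S) = {a, c}


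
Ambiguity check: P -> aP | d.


right-linear, alternatives start with distinct terminals 'a' vs 'd': unique leftmost derivation
Unambiguous


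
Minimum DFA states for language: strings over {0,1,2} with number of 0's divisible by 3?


Track (count of 0) mod 3: states 0..2, accept at 0
Minimal DFA: 3 states


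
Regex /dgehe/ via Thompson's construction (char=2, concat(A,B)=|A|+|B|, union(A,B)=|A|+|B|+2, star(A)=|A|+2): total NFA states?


Syntax tree has 5 char leaf(s), 0 union(s), 0 star(s)
chars contribute 5×2 = 10; each union adds +2; each star adds +2
Total: 10 + 0 + 0 = 10 states


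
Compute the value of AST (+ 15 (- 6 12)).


Evaluate inner: (- 6 12) = -6
Evaluate root: (+ 15 -6) = 9
Result: 9


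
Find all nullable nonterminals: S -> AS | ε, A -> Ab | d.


A nonterminal is nullable iff some alternative derives ε (directly, or every symbol in it is nullable)
Nullable: {S}


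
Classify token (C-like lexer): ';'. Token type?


Pattern: delimiter/punctuation
Type: PUNCTUATION


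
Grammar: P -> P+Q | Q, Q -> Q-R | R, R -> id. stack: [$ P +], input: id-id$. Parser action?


no handle ('P+' is not any RHS); shift 'id'
Action: shift


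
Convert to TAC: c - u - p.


Break into single-operator statements:
t1 = c - u
t2 = t1 - p


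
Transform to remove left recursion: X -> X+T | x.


Left-recursive alternatives: X+T; non-recursive: x
Introduce X': X -> xX', X' -> +TX' | ε


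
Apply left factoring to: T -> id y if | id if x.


Common prefix: 'id'
Factored: T -> id T', T' -> y if | if x


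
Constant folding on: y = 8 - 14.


8 - 14 = -6 at compile time
Optimized: y = -6


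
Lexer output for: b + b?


Scan left to right, longest-match per lexeme
Tokens: ID(b), OP(+), ID(b)


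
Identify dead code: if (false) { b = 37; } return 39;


condition is constant false, so the whole block is unreachable
Dead: 'if (false) { b = 37; }'


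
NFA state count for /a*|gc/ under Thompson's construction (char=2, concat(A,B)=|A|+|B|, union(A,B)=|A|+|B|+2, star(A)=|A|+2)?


Syntax tree has 3 char leaf(s), 1 union(s), 1 star(s)
chars contribute 3×2 = 6; each union adds +2; each star adds +2
Total: 6 + 2 + 2 = 10 states


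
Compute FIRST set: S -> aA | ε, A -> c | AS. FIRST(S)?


Per alternative of S: FIRST(aA) = {a}; FIRST(ε) = {ε}
FIRST(S) = {a, ε}


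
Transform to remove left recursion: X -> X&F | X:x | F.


Left-recursive alternatives: X&F, X:x; non-recursive: F
Introduce X': X -> FX', X' -> &FX' | :xX' | ε


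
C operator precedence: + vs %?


'%' is multiplicative (level 10); '+' is additive (level 9)
Higher level binds tighter
'%' has higher precedence than '+'
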